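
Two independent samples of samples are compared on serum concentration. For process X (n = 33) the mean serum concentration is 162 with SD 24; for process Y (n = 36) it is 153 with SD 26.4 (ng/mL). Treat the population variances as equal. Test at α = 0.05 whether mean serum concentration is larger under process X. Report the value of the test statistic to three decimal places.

1.477

Let group 1 = process X, group 2 = process Y. H0: μ_1 = μ_2; H1: μ_1 > μ_2 (two-sample pooled-variance t-test, right-tailed).
s_p² = [(33−1)·24² + (36−1)·26.4²]/(33+36−2) = 639.188
t = (162 − 153)/√[639.188·(1/33 + 1/36)] = 1.477
df = n₁ + n₂ − 2 = 67
p-value = P(T ≥ 1.477) ≈ 0.072
Since p ≈ 0.072 > α = 0.05, fail to reject H0; the data do not provide sufficient evidence against H0.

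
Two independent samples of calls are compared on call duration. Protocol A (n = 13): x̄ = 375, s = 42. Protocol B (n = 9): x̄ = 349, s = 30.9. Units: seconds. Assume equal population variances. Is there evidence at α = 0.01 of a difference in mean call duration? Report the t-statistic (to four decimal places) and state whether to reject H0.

t = 1.5799; fail to reject H0

Let group 1 = protocol A, group 2 = protocol B. H0: μ_1 = μ_2; H1: μ_1 ≠ μ_2 (two-sample pooled-variance t-test, two-sided).
s_p² = [(13−1)·42² + (9−1)·30.9²]/(13+9−2) = 1440.32
t = (375 − 349)/√[1440.32·(1/13 + 1/9)] = 1.5799
df = n₁ + n₂ − 2 = 20
Two-sided p-value ≈ 0.130
Since p ≈ 0.130 > α = 0.01, fail to reject H0; the data do not provide sufficient evidence against H0.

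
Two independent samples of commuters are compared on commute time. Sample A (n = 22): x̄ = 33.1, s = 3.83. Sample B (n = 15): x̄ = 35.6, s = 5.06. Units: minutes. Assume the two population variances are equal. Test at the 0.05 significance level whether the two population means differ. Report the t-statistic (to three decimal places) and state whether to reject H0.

Let group 1 = sample A, group 2 = sample B. H0: μ_1 = μ_2; H1: μ_1 ≠ μ_2 (two-sample pooled-variance t-test, two-sided).
s_p² = [(22−1)·3.83² + (15−1)·5.06²]/(22+15−2) = 19.0428
t = (33.1 − 35.6)/√[19.0428·(1/22 + 1/15)] = -1.711
df = n₁ + n₂ − 2 = 35
Two-sided p-value ≈ 0.096
Since p ≈ 0.096 > α = 0.05, fail to reject H0; the evidence is not statistically significant.

t = -1.711; fail to reject H0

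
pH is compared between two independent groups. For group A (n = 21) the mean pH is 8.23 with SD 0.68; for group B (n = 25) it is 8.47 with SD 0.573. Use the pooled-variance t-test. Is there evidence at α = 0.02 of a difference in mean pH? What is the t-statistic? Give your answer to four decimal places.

Let group 1 = group A, group 2 = group B. H0: μ_1 = μ_2; H1: μ_1 ≠ μ_2 (two-sample pooled-variance t-test, two-sided).
s_p² = [(21−1)·0.68² + (25−1)·0.573²]/(21+25−2) = 0.38927
t = (8.23 − 8.47)/√[0.38927·(1/21 + 1/25)] = -1.2995
df = n₁ + n₂ − 2 = 44
Two-sided p-value ≈ 0.2005
Since p ≈ 0.2005 > α = 0.02, fail to reject H0; the evidence is not statistically significant.

-1.2995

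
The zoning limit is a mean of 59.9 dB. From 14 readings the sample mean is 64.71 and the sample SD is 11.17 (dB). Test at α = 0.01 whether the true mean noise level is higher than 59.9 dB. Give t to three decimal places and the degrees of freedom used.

t = 1.611, df = 13

H0: μ = 59.9; H1: μ > 59.9 (one-sample t-test, right-tailed).
t = (x̄ − μ₀)/(s/√n) = (64.71 − 59.9)/(11.17/√14) = 1.611
df = n − 1 = 13
p-value = P(T ≥ 1.611) ≈ 0.0656
Since p ≈ 0.0656 > α = 0.01, fail to reject H0; the evidence is not statistically significant.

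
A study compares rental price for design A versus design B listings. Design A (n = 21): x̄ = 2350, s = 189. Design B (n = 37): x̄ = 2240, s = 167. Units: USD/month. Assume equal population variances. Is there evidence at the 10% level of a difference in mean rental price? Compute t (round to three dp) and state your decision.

Let group 1 = design A, group 2 = design B. H0: μ_1 = μ_2; H1: μ_1 ≠ μ_2 (two-sample pooled-variance t-test, two-sided).
s_p² = [(21−1)·189² + (37−1)·167²]/(21+37−2) = 30686.1
t = (2350 − 2240)/√[30686.1·(1/21 + 1/37)] = 2.298
df = n₁ + n₂ − 2 = 56
Two-sided p-value ≈ 0.0253
Since p ≈ 0.0253 < α = 0.1, reject H0; the evidence is statistically significant.

t = 2.298; reject H0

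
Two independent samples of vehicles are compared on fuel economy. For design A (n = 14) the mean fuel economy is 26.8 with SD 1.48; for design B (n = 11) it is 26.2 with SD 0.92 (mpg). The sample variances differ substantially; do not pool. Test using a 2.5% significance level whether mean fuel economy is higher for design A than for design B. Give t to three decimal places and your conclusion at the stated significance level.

Let group 1 = design A, group 2 = design B. H0: μ_1 = μ_2; H1: μ_1 > μ_2 (Welch's two-sample t-test, right-tailed).
t = (x̄_1 − x̄_2)/√(s_1²/n_1 + s_2²/n_2) = (26.8 − 26.2)/√(1.48²/14 + 0.92²/11) = 1.242
Welch–Satterthwaite df ≈ 22.01
p-value = P(T ≥ 1.242) ≈ 0.1137
Since p ≈ 0.1137 > α = 0.025, fail to reject H0; the evidence is not statistically significant.

t = 1.242; fail to reject H0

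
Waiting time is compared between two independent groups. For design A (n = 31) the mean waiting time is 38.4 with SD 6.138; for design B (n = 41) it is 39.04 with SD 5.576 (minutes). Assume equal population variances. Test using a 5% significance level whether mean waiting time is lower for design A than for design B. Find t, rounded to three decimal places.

Let group 1 = design A, group 2 = design B. H0: μ_1 = μ_2; H1: μ_1 < μ_2 (two-sample pooled-variance t-test, left-tailed).
s_p² = [(31−1)·6.138² + (41−1)·5.576²]/(31+41−2) = 33.9132
t = (38.4 − 39.04)/√[33.9132·(1/31 + 1/41)] = -0.462
df = n₁ + n₂ − 2 = 70
p-value = P(T ≤ -0.462) ≈ 0.3228
Since p ≈ 0.3228 > α = 0.05, fail to reject H0; the evidence is not statistically significant.

-0.462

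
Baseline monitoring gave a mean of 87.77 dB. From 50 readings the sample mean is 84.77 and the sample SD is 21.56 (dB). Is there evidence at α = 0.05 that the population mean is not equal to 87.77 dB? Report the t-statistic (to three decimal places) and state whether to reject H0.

H0: μ = 87.77; H1: μ ≠ 87.77 (one-sample t-test, two-sided).
t = (x̄ − μ₀)/(s/√n) = (84.77 − 87.77)/(21.56/√50) = -0.984
df = n − 1 = 49
Two-sided p-value ≈ 0.3300
Since p ≈ 0.3300 > α = 0.05, fail to reject H0; the evidence is not statistically significant.

t = -0.984; fail to reject H0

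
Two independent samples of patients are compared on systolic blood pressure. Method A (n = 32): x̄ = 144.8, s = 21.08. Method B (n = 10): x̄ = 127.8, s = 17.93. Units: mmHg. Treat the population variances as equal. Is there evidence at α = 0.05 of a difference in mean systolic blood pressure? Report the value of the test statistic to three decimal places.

Let group 1 = method A, group 2 = method B. H0: μ_1 = μ_2; H1: μ_1 ≠ μ_2 (two-sample pooled-variance t-test, two-sided).
s_p² = [(32−1)·21.08² + (10−1)·17.93²]/(32+10−2) = 416.718
t = (144.8 − 127.8)/√[416.718·(1/32 + 1/10)] = 2.299
df = n₁ + n₂ − 2 = 40
Two-sided p-value ≈ 0.0268
Since p ≈ 0.0268 < α = 0.05, reject H0; the evidence is statistically significant.

2.299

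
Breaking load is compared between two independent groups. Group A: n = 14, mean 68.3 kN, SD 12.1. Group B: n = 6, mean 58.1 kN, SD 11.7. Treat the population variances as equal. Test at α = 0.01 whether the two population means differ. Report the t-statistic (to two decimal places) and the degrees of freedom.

t = 1.74, df = 18

Let group 1 = group A, group 2 = group B. H0: μ_1 = μ_2; H1: μ_1 ≠ μ_2 (two-sample pooled-variance t-test, two-sided).
s_p² = [(14−1)·12.1² + (6−1)·11.7²]/(14+6−2) = 143.766
t = (68.3 − 58.1)/√[143.766·(1/14 + 1/6)] = 1.74
df = n₁ + n₂ − 2 = 18
Two-sided p-value ≈ 0.0983
Since p ≈ 0.0983 > α = 0.01, fail to reject H0; the data do not provide sufficient evidence against H0.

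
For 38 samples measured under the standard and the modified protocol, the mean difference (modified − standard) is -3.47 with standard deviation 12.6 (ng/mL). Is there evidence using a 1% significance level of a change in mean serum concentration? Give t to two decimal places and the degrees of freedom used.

t = -1.70, df = 37

H0: μ_d = 0; H1: μ_d ≠ 0 (paired t-test on the differences, two-sided).
t = d̄/(s_d/√n) = -3.47/(12.6/√38) = -1.70
df = n − 1 = 37
Two-sided p-value ≈ 0.098
Since p ≈ 0.098 > α = 0.01, fail to reject H0; the data do not provide sufficient evidence against H0.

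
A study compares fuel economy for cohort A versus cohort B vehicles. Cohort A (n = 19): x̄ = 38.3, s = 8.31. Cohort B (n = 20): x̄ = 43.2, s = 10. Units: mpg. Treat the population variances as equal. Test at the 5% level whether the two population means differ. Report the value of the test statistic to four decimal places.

Let group 1 = cohort A, group 2 = cohort B. H0: μ_1 = μ_2; H1: μ_1 ≠ μ_2 (two-sample pooled-variance t-test, two-sided).
s_p² = [(19−1)·8.31² + (20−1)·10²]/(19+20−2) = 84.9462
t = (38.3 − 43.2)/√[84.9462·(1/19 + 1/20)] = -1.6595
df = n₁ + n₂ − 2 = 37
Two-sided p-value ≈ 0.1055
Since p ≈ 0.1055 > α = 0.05, fail to reject H0; the evidence is not statistically significant.

-1.6595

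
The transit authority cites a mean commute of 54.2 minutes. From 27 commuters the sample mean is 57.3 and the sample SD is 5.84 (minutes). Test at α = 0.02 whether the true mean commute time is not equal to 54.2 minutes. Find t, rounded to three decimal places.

2.758

H0: μ = 54.2; H1: μ ≠ 54.2 (one-sample t-test, two-sided).
t = (x̄ − μ₀)/(s/√n) = (57.3 − 54.2)/(5.84/√27) = 2.758
df = n − 1 = 26
Two-sided p-value ≈ 0.010
Since p ≈ 0.010 < α = 0.02, reject H0; the data support H1.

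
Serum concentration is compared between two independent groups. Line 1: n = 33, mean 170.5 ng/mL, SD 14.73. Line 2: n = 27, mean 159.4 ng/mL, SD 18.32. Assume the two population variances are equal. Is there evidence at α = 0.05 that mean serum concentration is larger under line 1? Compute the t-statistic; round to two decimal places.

Let group 1 = line 1, group 2 = line 2. H0: μ_1 = μ_2; H1: μ_1 > μ_2 (two-sample pooled-variance t-test, right-tailed).
s_p² = [(33−1)·14.73² + (27−1)·18.32²]/(33+27−2) = 270.161
t = (170.5 − 159.4)/√[270.161·(1/33 + 1/27)] = 2.60
df = n₁ + n₂ − 2 = 58
p-value = P(T ≥ 2.60) ≈ 0.0059
Since p ≈ 0.0059 < α = 0.05, reject H0; the data support H1.

2.60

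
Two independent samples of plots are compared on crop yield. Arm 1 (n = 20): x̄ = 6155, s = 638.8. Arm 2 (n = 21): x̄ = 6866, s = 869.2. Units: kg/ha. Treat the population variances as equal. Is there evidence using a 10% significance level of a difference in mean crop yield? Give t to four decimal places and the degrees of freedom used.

Let group 1 = arm 1, group 2 = arm 2. H0: μ_1 = μ_2; H1: μ_1 ≠ μ_2 (two-sample pooled-variance t-test, two-sided).
s_p² = [(20−1)·638.8² + (21−1)·869.2²]/(20+21−2) = 586241
t = (6155 − 6866)/√[586241·(1/20 + 1/21)] = -2.9721
df = n₁ + n₂ − 2 = 39
Two-sided p-value ≈ 0.0050
Since p ≈ 0.0050 < α = 0.1, reject H0; the evidence is statistically significant.

t = -2.9721, df = 39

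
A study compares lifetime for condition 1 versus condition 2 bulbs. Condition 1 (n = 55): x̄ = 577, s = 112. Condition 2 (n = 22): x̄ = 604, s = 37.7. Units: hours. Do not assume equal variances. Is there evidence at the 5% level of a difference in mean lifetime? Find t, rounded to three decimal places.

-1.578

Let group 1 = condition 1, group 2 = condition 2. H0: μ_1 = μ_2; H1: μ_1 ≠ μ_2 (Welch's two-sample t-test, two-sided).
t = (x̄_1 − x̄_2)/√(s_1²/n_1 + s_2²/n_2) = (577 − 604)/√(112²/55 + 37.7²/22) = -1.578
Welch–Satterthwaite df ≈ 73.72
Two-sided p-value ≈ 0.119
Since p ≈ 0.119 > α = 0.05, fail to reject H0; the evidence is not statistically significant.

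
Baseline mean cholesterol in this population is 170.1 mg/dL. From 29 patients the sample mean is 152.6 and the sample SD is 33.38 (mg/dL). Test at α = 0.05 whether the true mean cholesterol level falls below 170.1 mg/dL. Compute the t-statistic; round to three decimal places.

-2.823

H0: μ = 170.1; H1: μ < 170.1 (one-sample t-test, left-tailed).
t = (x̄ − μ₀)/(s/√n) = (152.6 − 170.1)/(33.38/√29) = -2.823
df = n − 1 = 28
p-value = P(T ≤ -2.823) ≈ 0.0043
Since p ≈ 0.0043 < α = 0.05, reject H0; the data support H1.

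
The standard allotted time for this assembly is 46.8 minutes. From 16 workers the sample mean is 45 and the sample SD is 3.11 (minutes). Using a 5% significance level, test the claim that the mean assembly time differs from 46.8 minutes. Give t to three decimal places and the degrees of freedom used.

t = -2.315, df = 15

H0: μ = 46.8; H1: μ ≠ 46.8 (one-sample t-test, two-sided).
t = (x̄ − μ₀)/(s/√n) = (45 − 46.8)/(3.11/√16) = -2.315
df = n − 1 = 15
Two-sided p-value ≈ 0.035
Since p ≈ 0.035 < α = 0.05, reject H0; the data support H1.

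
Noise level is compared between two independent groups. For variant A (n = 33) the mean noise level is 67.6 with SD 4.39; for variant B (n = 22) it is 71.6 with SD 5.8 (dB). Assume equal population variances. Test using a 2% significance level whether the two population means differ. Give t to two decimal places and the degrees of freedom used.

t = -2.91, df = 53

Let group 1 = variant A, group 2 = variant B. H0: μ_1 = μ_2; H1: μ_1 ≠ μ_2 (two-sample pooled-variance t-test, two-sided).
s_p² = [(33−1)·4.39² + (22−1)·5.8²]/(33+22−2) = 24.965
t = (67.6 − 71.6)/√[24.965·(1/33 + 1/22)] = -2.91
df = n₁ + n₂ − 2 = 53
Two-sided p-value ≈ 0.0053
Since p ≈ 0.0053 < α = 0.02, reject H0; the data support H1.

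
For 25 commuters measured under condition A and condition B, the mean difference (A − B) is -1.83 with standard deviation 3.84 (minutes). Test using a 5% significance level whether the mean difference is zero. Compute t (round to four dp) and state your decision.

t = -2.3828; reject H0

H0: μ_d = 0; H1: μ_d ≠ 0 (paired t-test on the differences, two-sided).
t = d̄/(s_d/√n) = -1.83/(3.84/√25) = -2.3828
df = n − 1 = 24
Two-sided p-value ≈ 0.0254
Since p ≈ 0.0254 < α = 0.05, reject H0; the data support H1.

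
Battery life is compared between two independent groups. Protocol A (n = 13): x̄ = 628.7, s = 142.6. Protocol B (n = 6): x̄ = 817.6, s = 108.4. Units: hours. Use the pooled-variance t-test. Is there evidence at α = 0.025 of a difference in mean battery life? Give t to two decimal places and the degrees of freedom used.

t = -2.87, df = 17

Let group 1 = protocol A, group 2 = protocol B. H0: μ_1 = μ_2; H1: μ_1 ≠ μ_2 (two-sample pooled-variance t-test, two-sided).
s_p² = [(13−1)·142.6² + (6−1)·108.4²]/(13+6−2) = 17810
t = (628.7 − 817.6)/√[17810·(1/13 + 1/6)] = -2.87
df = n₁ + n₂ − 2 = 17
Two-sided p-value ≈ 0.0107
Since p ≈ 0.0107 < α = 0.025, reject H0; the evidence is statistically significant.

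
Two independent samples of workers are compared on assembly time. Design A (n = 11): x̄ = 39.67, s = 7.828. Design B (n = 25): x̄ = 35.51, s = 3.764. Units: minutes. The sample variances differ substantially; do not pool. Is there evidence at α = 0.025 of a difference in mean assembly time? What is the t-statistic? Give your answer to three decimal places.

Let group 1 = design A, group 2 = design B. H0: μ_1 = μ_2; H1: μ_1 ≠ μ_2 (Welch's two-sample t-test, two-sided).
t = (x̄_1 − x̄_2)/√(s_1²/n_1 + s_2²/n_2) = (39.67 − 35.51)/√(7.828²/11 + 3.764²/25) = 1.679
Welch–Satterthwaite df ≈ 12.09
Two-sided p-value ≈ 0.1188
Since p ≈ 0.1188 > α = 0.025, fail to reject H0; the data do not provide sufficient evidence against H0.

1.679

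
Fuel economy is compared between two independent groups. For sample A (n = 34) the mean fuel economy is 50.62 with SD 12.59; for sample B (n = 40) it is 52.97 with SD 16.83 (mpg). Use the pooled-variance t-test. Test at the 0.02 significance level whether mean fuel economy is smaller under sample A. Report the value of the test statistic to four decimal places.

-0.6700

Let group 1 = sample A, group 2 = sample B. H0: μ_1 = μ_2; H1: μ_1 < μ_2 (two-sample pooled-variance t-test, left-tailed).
s_p² = [(34−1)·12.59² + (40−1)·16.83²]/(34+40−2) = 226.076
t = (50.62 − 52.97)/√[226.076·(1/34 + 1/40)] = -0.6700
df = n₁ + n₂ − 2 = 72
p-value = P(T ≤ -0.6700) ≈ 0.252
Since p ≈ 0.252 > α = 0.02, fail to reject H0; the evidence is not statistically significant.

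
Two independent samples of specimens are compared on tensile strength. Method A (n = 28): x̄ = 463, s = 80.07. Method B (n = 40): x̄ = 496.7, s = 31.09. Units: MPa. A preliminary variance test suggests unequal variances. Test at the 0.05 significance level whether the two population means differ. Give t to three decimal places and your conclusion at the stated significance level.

t = -2.118; reject H0

Let group 1 = method A, group 2 = method B. H0: μ_1 = μ_2; H1: μ_1 ≠ μ_2 (Welch's two-sample t-test, two-sided).
t = (x̄_1 − x̄_2)/√(s_1²/n_1 + s_2²/n_2) = (463 − 496.7)/√(80.07²/28 + 31.09²/40) = -2.118
Welch–Satterthwaite df ≈ 32.75
Two-sided p-value ≈ 0.0418
Since p ≈ 0.0418 < α = 0.05, reject H0; the evidence is statistically significant.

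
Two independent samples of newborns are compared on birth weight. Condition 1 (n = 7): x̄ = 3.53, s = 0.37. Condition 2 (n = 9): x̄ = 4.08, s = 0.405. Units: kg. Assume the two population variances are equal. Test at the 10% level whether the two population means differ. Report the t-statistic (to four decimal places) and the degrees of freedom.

Let group 1 = condition 1, group 2 = condition 2. H0: μ_1 = μ_2; H1: μ_1 ≠ μ_2 (two-sample pooled-variance t-test, two-sided).
s_p² = [(7−1)·0.37² + (9−1)·0.405²]/(7+9−2) = 0.1524
t = (3.53 − 4.08)/√[0.1524·(1/7 + 1/9)] = -2.7956
df = n₁ + n₂ − 2 = 14
Two-sided p-value ≈ 0.014
Since p ≈ 0.014 < α = 0.1, reject H0; the data support H1.

t = -2.7956, df = 14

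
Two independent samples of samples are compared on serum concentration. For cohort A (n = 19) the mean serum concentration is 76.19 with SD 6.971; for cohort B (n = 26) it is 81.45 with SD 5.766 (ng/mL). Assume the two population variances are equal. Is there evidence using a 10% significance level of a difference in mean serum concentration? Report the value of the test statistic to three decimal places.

-2.767

Let group 1 = cohort A, group 2 = cohort B. H0: μ_1 = μ_2; H1: μ_1 ≠ μ_2 (two-sample pooled-variance t-test, two-sided).
s_p² = [(19−1)·6.971² + (26−1)·5.766²]/(19+26−2) = 39.6715
t = (76.19 − 81.45)/√[39.6715·(1/19 + 1/26)] = -2.767
df = n₁ + n₂ − 2 = 43
Two-sided p-value ≈ 0.008
Since p ≈ 0.008 < α = 0.1, reject H0; the data support H1.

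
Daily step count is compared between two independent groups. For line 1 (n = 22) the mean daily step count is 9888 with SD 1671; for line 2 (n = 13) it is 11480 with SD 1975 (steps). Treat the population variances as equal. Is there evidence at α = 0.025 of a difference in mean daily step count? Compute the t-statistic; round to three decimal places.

-2.546

Let group 1 = line 1, group 2 = line 2. H0: μ_1 = μ_2; H1: μ_1 ≠ μ_2 (two-sample pooled-variance t-test, two-sided).
s_p² = [(22−1)·1671² + (13−1)·1975²]/(22+13−2) = 3195290
t = (9888 − 11480)/√[3195290·(1/22 + 1/13)] = -2.546
df = n₁ + n₂ − 2 = 33
Two-sided p-value ≈ 0.0158
Since p ≈ 0.0158 < α = 0.025, reject H0; the data support H1.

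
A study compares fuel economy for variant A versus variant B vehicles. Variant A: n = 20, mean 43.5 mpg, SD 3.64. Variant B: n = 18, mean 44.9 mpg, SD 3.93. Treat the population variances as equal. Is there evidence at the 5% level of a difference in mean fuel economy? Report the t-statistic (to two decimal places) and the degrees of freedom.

t = -1.14, df = 36

Let group 1 = variant A, group 2 = variant B. H0: μ_1 = μ_2; H1: μ_1 ≠ μ_2 (two-sample pooled-variance t-test, two-sided).
s_p² = [(20−1)·3.64² + (18−1)·3.93²]/(20+18−2) = 14.2863
t = (43.5 − 44.9)/√[14.2863·(1/20 + 1/18)] = -1.14
df = n₁ + n₂ − 2 = 36
Two-sided p-value ≈ 0.262
Since p ≈ 0.262 > α = 0.05, fail to reject H0; the data do not provide sufficient evidence against H0.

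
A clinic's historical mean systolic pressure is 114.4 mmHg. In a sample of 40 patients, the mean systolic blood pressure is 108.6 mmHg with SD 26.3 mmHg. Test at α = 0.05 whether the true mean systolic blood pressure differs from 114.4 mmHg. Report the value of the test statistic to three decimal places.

H0: μ = 114.4; H1: μ ≠ 114.4 (one-sample t-test, two-sided).
t = (x̄ − μ₀)/(s/√n) = (108.6 − 114.4)/(26.3/√40) = -1.395
df = n − 1 = 39
Two-sided p-value ≈ 0.1710
Since p ≈ 0.1710 > α = 0.05, fail to reject H0; the data do not provide sufficient evidence against H0.

-1.395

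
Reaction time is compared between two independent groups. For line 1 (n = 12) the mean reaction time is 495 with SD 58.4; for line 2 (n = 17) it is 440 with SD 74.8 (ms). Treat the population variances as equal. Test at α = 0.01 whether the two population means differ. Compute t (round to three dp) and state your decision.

t = 2.127; fail to reject H0

Let group 1 = line 1, group 2 = line 2. H0: μ_1 = μ_2; H1: μ_1 ≠ μ_2 (two-sample pooled-variance t-test, two-sided).
s_p² = [(12−1)·58.4² + (17−1)·74.8²]/(12+17−2) = 4705.07
t = (495 − 440)/√[4705.07·(1/12 + 1/17)] = 2.127
df = n₁ + n₂ − 2 = 27
Two-sided p-value ≈ 0.0427
Since p ≈ 0.0427 > α = 0.01, fail to reject H0; the data do not provide sufficient evidence against H0.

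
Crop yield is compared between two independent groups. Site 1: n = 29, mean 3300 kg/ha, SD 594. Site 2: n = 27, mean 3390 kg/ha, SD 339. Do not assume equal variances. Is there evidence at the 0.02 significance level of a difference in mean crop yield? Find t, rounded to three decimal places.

-0.702

Let group 1 = site 1, group 2 = site 2. H0: μ_1 = μ_2; H1: μ_1 ≠ μ_2 (Welch's two-sample t-test, two-sided).
t = (x̄_1 − x̄_2)/√(s_1²/n_1 + s_2²/n_2) = (3300 − 3390)/√(594²/29 + 339²/27) = -0.702
Welch–Satterthwaite df ≈ 45.08
Two-sided p-value ≈ 0.486
Since p ≈ 0.486 > α = 0.02, fail to reject H0; the evidence is not statistically significant.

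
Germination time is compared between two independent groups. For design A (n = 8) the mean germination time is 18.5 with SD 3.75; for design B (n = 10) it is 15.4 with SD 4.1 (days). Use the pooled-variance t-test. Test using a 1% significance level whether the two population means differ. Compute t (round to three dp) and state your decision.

t = 1.654; fail to reject H0

Let group 1 = design A, group 2 = design B. H0: μ_1 = μ_2; H1: μ_1 ≠ μ_2 (two-sample pooled-variance t-test, two-sided).
s_p² = [(8−1)·3.75² + (10−1)·4.1²]/(8+10−2) = 15.608
t = (18.5 − 15.4)/√[15.608·(1/8 + 1/10)] = 1.654
df = n₁ + n₂ − 2 = 16
Two-sided p-value ≈ 0.118
Since p ≈ 0.118 > α = 0.01, fail to reject H0; the evidence is not statistically significant.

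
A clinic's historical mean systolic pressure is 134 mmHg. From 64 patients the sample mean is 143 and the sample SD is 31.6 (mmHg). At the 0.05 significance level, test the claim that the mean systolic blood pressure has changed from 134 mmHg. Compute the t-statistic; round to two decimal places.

H0: μ = 134; H1: μ ≠ 134 (one-sample t-test, two-sided).
t = (x̄ − μ₀)/(s/√n) = (143 − 134)/(31.6/√64) = 2.28
df = n − 1 = 63
Two-sided p-value ≈ 0.026
Since p ≈ 0.026 < α = 0.05, reject H0; the data support H1.

2.28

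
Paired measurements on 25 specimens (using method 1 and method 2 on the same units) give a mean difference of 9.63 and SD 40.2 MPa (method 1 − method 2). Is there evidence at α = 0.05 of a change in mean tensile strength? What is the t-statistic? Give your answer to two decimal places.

H0: μ_d = 0; H1: μ_d ≠ 0 (paired t-test on the differences, two-sided).
t = d̄/(s_d/√n) = 9.63/(40.2/√25) = 1.20
df = n − 1 = 24
Two-sided p-value ≈ 0.2427
Since p ≈ 0.2427 > α = 0.05, fail to reject H0; the data do not provide sufficient evidence against H0.

1.20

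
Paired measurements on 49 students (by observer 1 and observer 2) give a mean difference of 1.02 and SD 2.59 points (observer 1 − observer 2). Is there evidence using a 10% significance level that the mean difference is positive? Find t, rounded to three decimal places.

H0: μ_d = 0; H1: μ_d > 0 (paired t-test on the differences, right-tailed).
t = d̄/(s_d/√n) = 1.02/(2.59/√49) = 2.757
df = n − 1 = 48
p-value = P(T ≥ 2.757) ≈ 0.0041
Since p ≈ 0.0041 < α = 0.1, reject H0; the evidence is statistically significant.

2.757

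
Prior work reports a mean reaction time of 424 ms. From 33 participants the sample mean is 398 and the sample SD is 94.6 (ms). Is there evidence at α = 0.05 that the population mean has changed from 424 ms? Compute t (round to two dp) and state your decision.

H0: μ = 424; H1: μ ≠ 424 (one-sample t-test, two-sided).
t = (x̄ − μ₀)/(s/√n) = (398 − 424)/(94.6/√33) = -1.58
df = n − 1 = 32
Two-sided p-value ≈ 0.124
Since p ≈ 0.124 > α = 0.05, fail to reject H0; the data do not provide sufficient evidence against H0.

t = -1.58; fail to reject H0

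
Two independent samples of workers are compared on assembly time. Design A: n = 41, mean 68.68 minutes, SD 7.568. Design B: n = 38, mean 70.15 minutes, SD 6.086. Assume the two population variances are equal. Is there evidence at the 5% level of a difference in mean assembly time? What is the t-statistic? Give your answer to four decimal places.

-0.9467

Let group 1 = design A, group 2 = design B. H0: μ_1 = μ_2; H1: μ_1 ≠ μ_2 (two-sample pooled-variance t-test, two-sided).
s_p² = [(41−1)·7.568² + (38−1)·6.086²]/(41+38−2) = 47.5512
t = (68.68 − 70.15)/√[47.5512·(1/41 + 1/38)] = -0.9467
df = n₁ + n₂ − 2 = 77
Two-sided p-value ≈ 0.3468
Since p ≈ 0.3468 > α = 0.05, fail to reject H0; the data do not provide sufficient evidence against H0.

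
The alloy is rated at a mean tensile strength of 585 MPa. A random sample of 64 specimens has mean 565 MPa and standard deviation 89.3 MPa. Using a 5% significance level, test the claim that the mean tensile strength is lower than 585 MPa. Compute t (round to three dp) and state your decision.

t = -1.792; reject H0

H0: μ = 585; H1: μ < 585 (one-sample t-test, left-tailed).
t = (x̄ − μ₀)/(s/√n) = (565 − 585)/(89.3/√64) = -1.792
df = n − 1 = 63
p-value = P(T ≤ -1.792) ≈ 0.0390
Since p ≈ 0.0390 < α = 0.05, reject H0; the evidence is statistically significant.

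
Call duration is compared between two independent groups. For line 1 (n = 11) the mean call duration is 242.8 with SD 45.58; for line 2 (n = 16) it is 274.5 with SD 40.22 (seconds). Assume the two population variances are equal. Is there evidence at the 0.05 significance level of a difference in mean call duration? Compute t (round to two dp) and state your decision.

Let group 1 = line 1, group 2 = line 2. H0: μ_1 = μ_2; H1: μ_1 ≠ μ_2 (two-sample pooled-variance t-test, two-sided).
s_p² = [(11−1)·45.58² + (16−1)·40.22²]/(11+16−2) = 1801.6
t = (242.8 − 274.5)/√[1801.6·(1/11 + 1/16)] = -1.91
df = n₁ + n₂ − 2 = 25
Two-sided p-value ≈ 0.0681
Since p ≈ 0.0681 > α = 0.05, fail to reject H0; the evidence is not statistically significant.

t = -1.91; fail to reject H0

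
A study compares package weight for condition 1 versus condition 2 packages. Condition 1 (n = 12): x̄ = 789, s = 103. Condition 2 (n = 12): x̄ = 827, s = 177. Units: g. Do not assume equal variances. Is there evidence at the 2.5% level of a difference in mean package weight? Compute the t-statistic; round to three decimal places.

-0.643

Let group 1 = condition 1, group 2 = condition 2. H0: μ_1 = μ_2; H1: μ_1 ≠ μ_2 (Welch's two-sample t-test, two-sided).
t = (x̄_1 − x̄_2)/√(s_1²/n_1 + s_2²/n_2) = (789 − 827)/√(103²/12 + 177²/12) = -0.643
Welch–Satterthwaite df ≈ 17.68
Two-sided p-value ≈ 0.5286
Since p ≈ 0.5286 > α = 0.025, fail to reject H0; the data do not provide sufficient evidence against H0.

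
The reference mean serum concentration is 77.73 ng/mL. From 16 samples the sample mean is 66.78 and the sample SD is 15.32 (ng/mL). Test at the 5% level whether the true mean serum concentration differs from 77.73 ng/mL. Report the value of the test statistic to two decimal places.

-2.86

H0: μ = 77.73; H1: μ ≠ 77.73 (one-sample t-test, two-sided).
t = (x̄ − μ₀)/(s/√n) = (66.78 − 77.73)/(15.32/√16) = -2.86
df = n − 1 = 15
Two-sided p-value ≈ 0.012
Since p ≈ 0.012 < α = 0.05, reject H0; the evidence is statistically significant.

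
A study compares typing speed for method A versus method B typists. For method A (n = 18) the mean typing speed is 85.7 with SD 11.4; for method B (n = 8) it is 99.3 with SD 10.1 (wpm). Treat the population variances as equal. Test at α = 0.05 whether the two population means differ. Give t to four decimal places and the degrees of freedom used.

t = -2.9000, df = 24

Let group 1 = method A, group 2 = method B. H0: μ_1 = μ_2; H1: μ_1 ≠ μ_2 (two-sample pooled-variance t-test, two-sided).
s_p² = [(18−1)·11.4² + (8−1)·10.1²]/(18+8−2) = 121.808
t = (85.7 − 99.3)/√[121.808·(1/18 + 1/8)] = -2.9000
df = n₁ + n₂ − 2 = 24
Two-sided p-value ≈ 0.0079
Since p ≈ 0.0079 < α = 0.05, reject H0; the data support H1.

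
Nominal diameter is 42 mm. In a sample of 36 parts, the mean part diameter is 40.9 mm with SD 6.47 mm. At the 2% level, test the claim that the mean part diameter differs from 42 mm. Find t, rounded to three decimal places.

H0: μ = 42; H1: μ ≠ 42 (one-sample t-test, two-sided).
t = (x̄ − μ₀)/(s/√n) = (40.9 − 42)/(6.47/√36) = -1.020
df = n − 1 = 35
Two-sided p-value ≈ 0.315
Since p ≈ 0.315 > α = 0.02, fail to reject H0; the evidence is not statistically significant.

-1.020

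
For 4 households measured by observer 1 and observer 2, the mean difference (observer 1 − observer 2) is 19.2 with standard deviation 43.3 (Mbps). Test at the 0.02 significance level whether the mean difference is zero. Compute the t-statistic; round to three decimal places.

0.887

H0: μ_d = 0; H1: μ_d ≠ 0 (paired t-test on the differences, two-sided).
t = d̄/(s_d/√n) = 19.2/(43.3/√4) = 0.887
df = n − 1 = 3
Two-sided p-value ≈ 0.4405
Since p ≈ 0.4405 > α = 0.02, fail to reject H0; the data do not provide sufficient evidence against H0.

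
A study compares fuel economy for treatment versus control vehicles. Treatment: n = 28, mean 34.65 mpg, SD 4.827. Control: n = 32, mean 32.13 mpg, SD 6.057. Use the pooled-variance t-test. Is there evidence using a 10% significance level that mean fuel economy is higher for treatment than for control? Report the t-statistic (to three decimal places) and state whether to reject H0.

t = 1.765; reject H0

Let group 1 = treatment, group 2 = control. H0: μ_1 = μ_2; H1: μ_1 > μ_2 (two-sample pooled-variance t-test, right-tailed).
s_p² = [(28−1)·4.827² + (32−1)·6.057²]/(28+32−2) = 30.4552
t = (34.65 − 32.13)/√[30.4552·(1/28 + 1/32)] = 1.765
df = n₁ + n₂ − 2 = 58
p-value = P(T ≥ 1.765) ≈ 0.041
Since p ≈ 0.041 < α = 0.1, reject H0; the evidence is statistically significant.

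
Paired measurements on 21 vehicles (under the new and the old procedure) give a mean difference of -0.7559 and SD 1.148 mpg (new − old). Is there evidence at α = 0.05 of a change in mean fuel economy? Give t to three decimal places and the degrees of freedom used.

t = -3.017, df = 20

H0: μ_d = 0; H1: μ_d ≠ 0 (paired t-test on the differences, two-sided).
t = d̄/(s_d/√n) = -0.7559/(1.148/√21) = -3.017
df = n − 1 = 20
Two-sided p-value ≈ 0.007
Since p ≈ 0.007 < α = 0.05, reject H0; the evidence is statistically significant.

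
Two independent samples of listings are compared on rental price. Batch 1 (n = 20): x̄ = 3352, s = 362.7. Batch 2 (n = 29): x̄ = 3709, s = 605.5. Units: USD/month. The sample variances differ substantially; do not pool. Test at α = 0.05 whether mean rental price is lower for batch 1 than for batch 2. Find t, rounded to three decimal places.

Let group 1 = batch 1, group 2 = batch 2. H0: μ_1 = μ_2; H1: μ_1 < μ_2 (Welch's two-sample t-test, left-tailed).
t = (x̄_1 − x̄_2)/√(s_1²/n_1 + s_2²/n_2) = (3352 − 3709)/√(362.7²/20 + 605.5²/29) = -2.575
Welch–Satterthwaite df ≈ 46.26
p-value = P(T ≤ -2.575) ≈ 0.007
Since p ≈ 0.007 < α = 0.05, reject H0; the evidence is statistically significant.

-2.575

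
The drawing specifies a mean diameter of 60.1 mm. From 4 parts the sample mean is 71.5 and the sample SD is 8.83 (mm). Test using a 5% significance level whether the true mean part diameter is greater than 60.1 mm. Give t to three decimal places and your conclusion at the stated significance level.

H0: μ = 60.1; H1: μ > 60.1 (one-sample t-test, right-tailed).
t = (x̄ − μ₀)/(s/√n) = (71.5 − 60.1)/(8.83/√4) = 2.582
df = n − 1 = 3
p-value = P(T ≥ 2.582) ≈ 0.041
Since p ≈ 0.041 < α = 0.05, reject H0; the data support H1.

t = 2.582; reject H0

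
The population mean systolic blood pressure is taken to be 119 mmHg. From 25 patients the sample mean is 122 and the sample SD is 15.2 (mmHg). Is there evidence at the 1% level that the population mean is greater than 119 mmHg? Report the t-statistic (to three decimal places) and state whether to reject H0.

t = 0.987; fail to reject H0

H0: μ = 119; H1: μ > 119 (one-sample t-test, right-tailed).
t = (x̄ − μ₀)/(s/√n) = (122 − 119)/(15.2/√25) = 0.987
df = n − 1 = 24
p-value = P(T ≥ 0.987) ≈ 0.1668
Since p ≈ 0.1668 > α = 0.01, fail to reject H0; the data do not provide sufficient evidence against H0.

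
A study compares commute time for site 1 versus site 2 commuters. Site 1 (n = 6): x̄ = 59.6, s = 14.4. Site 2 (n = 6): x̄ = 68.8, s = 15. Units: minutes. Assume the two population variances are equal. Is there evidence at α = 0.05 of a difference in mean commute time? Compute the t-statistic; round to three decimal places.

-1.084

Let group 1 = site 1, group 2 = site 2. H0: μ_1 = μ_2; H1: μ_1 ≠ μ_2 (two-sample pooled-variance t-test, two-sided).
s_p² = [(6−1)·14.4² + (6−1)·15²]/(6+6−2) = 216.18
t = (59.6 − 68.8)/√[216.18·(1/6 + 1/6)] = -1.084
df = n₁ + n₂ − 2 = 10
Two-sided p-value ≈ 0.304
Since p ≈ 0.304 > α = 0.05, fail to reject H0; the data do not provide sufficient evidence against H0.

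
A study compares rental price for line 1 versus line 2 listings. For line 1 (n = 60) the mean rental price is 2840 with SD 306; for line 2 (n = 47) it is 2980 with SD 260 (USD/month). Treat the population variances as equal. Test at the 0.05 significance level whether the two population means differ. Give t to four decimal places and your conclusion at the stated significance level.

Let group 1 = line 1, group 2 = line 2. H0: μ_1 = μ_2; H1: μ_1 ≠ μ_2 (two-sample pooled-variance t-test, two-sided).
s_p² = [(60−1)·306² + (47−1)·260²]/(60+47−2) = 82229.8
t = (2840 − 2980)/√[82229.8·(1/60 + 1/47)] = -2.5064
df = n₁ + n₂ − 2 = 105
Two-sided p-value ≈ 0.014
Since p ≈ 0.014 < α = 0.05, reject H0; the data support H1.

t = -2.5064; reject H0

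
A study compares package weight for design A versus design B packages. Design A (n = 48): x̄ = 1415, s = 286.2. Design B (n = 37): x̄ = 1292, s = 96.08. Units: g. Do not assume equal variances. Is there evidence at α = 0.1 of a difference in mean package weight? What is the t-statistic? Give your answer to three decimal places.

2.781

Let group 1 = design A, group 2 = design B. H0: μ_1 = μ_2; H1: μ_1 ≠ μ_2 (Welch's two-sample t-test, two-sided).
t = (x̄_1 − x̄_2)/√(s_1²/n_1 + s_2²/n_2) = (1415 − 1292)/√(286.2²/48 + 96.08²/37) = 2.781
Welch–Satterthwaite df ≈ 60.07
Two-sided p-value ≈ 0.007
Since p ≈ 0.007 < α = 0.1, reject H0; the evidence is statistically significant.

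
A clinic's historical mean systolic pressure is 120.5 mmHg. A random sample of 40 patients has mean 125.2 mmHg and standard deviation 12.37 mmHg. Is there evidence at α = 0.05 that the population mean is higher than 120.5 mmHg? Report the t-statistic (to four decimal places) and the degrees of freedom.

H0: μ = 120.5; H1: μ > 120.5 (one-sample t-test, right-tailed).
t = (x̄ − μ₀)/(s/√n) = (125.2 − 120.5)/(12.37/√40) = 2.4030
df = n − 1 = 39
p-value = P(T ≥ 2.4030) ≈ 0.0106
Since p ≈ 0.0106 < α = 0.05, reject H0; the data support H1.

t = 2.4030, df = 39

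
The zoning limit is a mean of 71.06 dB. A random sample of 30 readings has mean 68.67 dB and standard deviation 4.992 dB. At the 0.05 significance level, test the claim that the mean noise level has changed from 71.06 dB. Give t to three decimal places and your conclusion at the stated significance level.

H0: μ = 71.06; H1: μ ≠ 71.06 (one-sample t-test, two-sided).
t = (x̄ − μ₀)/(s/√n) = (68.67 − 71.06)/(4.992/√30) = -2.622
df = n − 1 = 29
Two-sided p-value ≈ 0.014
Since p ≈ 0.014 < α = 0.05, reject H0; the evidence is statistically significant.

t = -2.622; reject H0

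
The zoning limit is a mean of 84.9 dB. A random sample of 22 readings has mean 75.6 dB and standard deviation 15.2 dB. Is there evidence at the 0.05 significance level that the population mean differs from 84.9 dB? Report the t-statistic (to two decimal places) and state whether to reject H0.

H0: μ = 84.9; H1: μ ≠ 84.9 (one-sample t-test, two-sided).
t = (x̄ − μ₀)/(s/√n) = (75.6 − 84.9)/(15.2/√22) = -2.87
df = n − 1 = 21
Two-sided p-value ≈ 0.009
Since p ≈ 0.009 < α = 0.05, reject H0; the data support H1.

t = -2.87; reject H0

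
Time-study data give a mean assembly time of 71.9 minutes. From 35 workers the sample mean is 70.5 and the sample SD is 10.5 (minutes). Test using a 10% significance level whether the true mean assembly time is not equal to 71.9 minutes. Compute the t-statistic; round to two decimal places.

H0: μ = 71.9; H1: μ ≠ 71.9 (one-sample t-test, two-sided).
t = (x̄ − μ₀)/(s/√n) = (70.5 − 71.9)/(10.5/√35) = -0.79
df = n − 1 = 34
Two-sided p-value ≈ 0.4357
Since p ≈ 0.4357 > α = 0.1, fail to reject H0; the evidence is not statistically significant.

-0.79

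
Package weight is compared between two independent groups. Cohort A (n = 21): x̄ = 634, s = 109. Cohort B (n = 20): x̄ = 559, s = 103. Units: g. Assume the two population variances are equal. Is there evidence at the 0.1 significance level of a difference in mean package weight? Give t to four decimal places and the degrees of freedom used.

Let group 1 = cohort A, group 2 = cohort B. H0: μ_1 = μ_2; H1: μ_1 ≠ μ_2 (two-sample pooled-variance t-test, two-sided).
s_p² = [(21−1)·109² + (20−1)·103²]/(21+20−2) = 11261.3
t = (634 − 559)/√[11261.3·(1/21 + 1/20)] = 2.2620
df = n₁ + n₂ − 2 = 39
Two-sided p-value ≈ 0.0293
Since p ≈ 0.0293 < α = 0.1, reject H0; the evidence is statistically significant.

t = 2.2620, df = 39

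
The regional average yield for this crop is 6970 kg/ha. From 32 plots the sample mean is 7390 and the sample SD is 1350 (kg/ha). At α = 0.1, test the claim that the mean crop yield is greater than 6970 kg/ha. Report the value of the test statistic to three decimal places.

1.760

H0: μ = 6970; H1: μ > 6970 (one-sample t-test, right-tailed).
t = (x̄ − μ₀)/(s/√n) = (7390 − 6970)/(1350/√32) = 1.760
df = n − 1 = 31
p-value = P(T ≥ 1.760) ≈ 0.044
Since p ≈ 0.044 < α = 0.1, reject H0; the data support H1.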